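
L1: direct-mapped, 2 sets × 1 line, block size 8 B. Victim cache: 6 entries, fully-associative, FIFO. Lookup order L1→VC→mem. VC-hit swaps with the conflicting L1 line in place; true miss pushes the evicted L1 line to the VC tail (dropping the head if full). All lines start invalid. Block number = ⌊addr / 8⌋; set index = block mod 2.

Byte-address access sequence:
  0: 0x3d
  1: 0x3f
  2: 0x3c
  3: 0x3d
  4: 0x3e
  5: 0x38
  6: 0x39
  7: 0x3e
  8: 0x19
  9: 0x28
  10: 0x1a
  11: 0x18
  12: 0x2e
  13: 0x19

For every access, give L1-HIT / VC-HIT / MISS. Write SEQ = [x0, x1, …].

#0 0x3d→b7/s1 MISS; vc=[]
#1 0x3f→b7/s1 L1-HIT; vc=[]
#2 0x3c→b7/s1 L1-HIT; vc=[]
#3 0x3d→b7/s1 L1-HIT; vc=[]
#4 0x3e→b7/s1 L1-HIT; vc=[]
#5 0x38→b7/s1 L1-HIT; vc=[]
#6 0x39→b7/s1 L1-HIT; vc=[]
#7 0x3e→b7/s1 L1-HIT; vc=[]
#8 0x19→b3/s1 MISS; vc=[7]
#9 0x28→b5/s1 MISS; vc=[7,3]
#10 0x1a→b3/s1 VC-HIT; vc=[7,5]
#11 0x18→b3/s1 L1-HIT; vc=[7,5]
#12 0x2e→b5/s1 VC-HIT; vc=[7,3]
#13 0x19→b3/s1 VC-HIT; vc=[7,5]

SEQ = [MISS, L1-HIT, L1-HIT, L1-HIT, L1-HIT, L1-HIT, L1-HIT, L1-HIT, MISS, MISS, VC-HIT, L1-HIT, VC-HIT, VC-HIT]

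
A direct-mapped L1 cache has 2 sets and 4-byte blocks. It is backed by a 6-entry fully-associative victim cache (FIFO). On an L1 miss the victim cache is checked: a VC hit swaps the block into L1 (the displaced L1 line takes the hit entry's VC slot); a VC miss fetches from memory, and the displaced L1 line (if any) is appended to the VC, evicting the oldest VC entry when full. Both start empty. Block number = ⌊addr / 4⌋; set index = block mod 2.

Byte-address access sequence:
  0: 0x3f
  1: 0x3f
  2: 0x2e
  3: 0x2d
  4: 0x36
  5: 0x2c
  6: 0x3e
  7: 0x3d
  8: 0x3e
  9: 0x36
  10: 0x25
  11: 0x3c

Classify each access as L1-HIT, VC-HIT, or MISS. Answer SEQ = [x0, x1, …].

#0 0x3f→b15/s1 MISS; vc=[]
#1 0x3f→b15/s1 L1-HIT; vc=[]
#2 0x2e→b11/s1 MISS; vc=[15]
#3 0x2d→b11/s1 L1-HIT; vc=[15]
#4 0x36→b13/s1 MISS; vc=[15,11]
#5 0x2c→b11/s1 VC-HIT; vc=[15,13]
#6 0x3e→b15/s1 VC-HIT; vc=[11,13]
#7 0x3d→b15/s1 L1-HIT; vc=[11,13]
#8 0x3e→b15/s1 L1-HIT; vc=[11,13]
#9 0x36→b13/s1 VC-HIT; vc=[11,15]
#10 0x25→b9/s1 MISS; vc=[11,15,13]
#11 0x3c→b15/s1 VC-HIT; vc=[11,9,13]

SEQ = [MISS, L1-HIT, MISS, L1-HIT, MISS, VC-HIT, VC-HIT, L1-HIT, L1-HIT, VC-HIT, MISS, VC-HIT]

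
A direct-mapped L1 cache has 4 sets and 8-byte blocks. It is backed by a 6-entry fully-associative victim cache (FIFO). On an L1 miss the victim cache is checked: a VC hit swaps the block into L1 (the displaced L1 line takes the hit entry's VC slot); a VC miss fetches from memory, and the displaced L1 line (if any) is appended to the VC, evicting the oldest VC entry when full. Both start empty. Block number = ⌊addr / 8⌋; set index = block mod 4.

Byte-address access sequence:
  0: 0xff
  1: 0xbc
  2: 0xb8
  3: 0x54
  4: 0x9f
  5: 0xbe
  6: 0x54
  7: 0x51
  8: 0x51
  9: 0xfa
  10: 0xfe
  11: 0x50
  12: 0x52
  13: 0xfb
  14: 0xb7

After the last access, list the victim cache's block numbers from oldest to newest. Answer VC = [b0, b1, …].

0: 0xff (blk 31, set 3) → MISS  vc=[]
1: 0xbc (blk 23, set 3) → MISS  vc=[31]
2: 0xb8 (blk 23, set 3) → L1-HIT  vc=[31]
3: 0x54 (blk 10, set 2) → MISS  vc=[31]
4: 0x9f (blk 19, set 3) → MISS  vc=[31, 23]
5: 0xbe (blk 23, set 3) → VC-HIT  vc=[31, 19]
6: 0x54 (blk 10, set 2) → L1-HIT  vc=[31, 19]
7: 0x51 (blk 10, set 2) → L1-HIT  vc=[31, 19]
8: 0x51 (blk 10, set 2) → L1-HIT  vc=[31, 19]
9: 0xfa (blk 31, set 3) → VC-HIT  vc=[23, 19]
10: 0xfe (blk 31, set 3) → L1-HIT  vc=[23, 19]
11: 0x50 (blk 10, set 2) → L1-HIT  vc=[23, 19]
12: 0x52 (blk 10, set 2) → L1-HIT  vc=[23, 19]
13: 0xfb (blk 31, set 3) → L1-HIT  vc=[23, 19]
14: 0xb7 (blk 22, set 2) → MISS  vc=[23, 19, 10]

VC = [23, 19, 10]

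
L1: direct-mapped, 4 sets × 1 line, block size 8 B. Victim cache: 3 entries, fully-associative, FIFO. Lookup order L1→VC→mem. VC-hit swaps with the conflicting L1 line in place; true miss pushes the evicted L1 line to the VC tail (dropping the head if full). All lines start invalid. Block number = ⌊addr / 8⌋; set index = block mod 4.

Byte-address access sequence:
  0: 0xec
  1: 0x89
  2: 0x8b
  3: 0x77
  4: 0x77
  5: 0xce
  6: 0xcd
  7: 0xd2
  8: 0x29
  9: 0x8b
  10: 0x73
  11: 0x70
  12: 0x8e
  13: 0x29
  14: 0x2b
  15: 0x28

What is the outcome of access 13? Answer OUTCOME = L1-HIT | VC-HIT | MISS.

OUTCOME = VC-HIT

  [0] addr=0xec blk=29 s=1: MISS | VC []
  [1] addr=0x89 blk=17 s=1: MISS | VC [29]
  [2] addr=0x8b blk=17 s=1: L1-HIT | VC [29]
  [3] addr=0x77 blk=14 s=2: MISS | VC [29]
  [4] addr=0x77 blk=14 s=2: L1-HIT | VC [29]
  [5] addr=0xce blk=25 s=1: MISS | VC [29, 17]
  [6] addr=0xcd blk=25 s=1: L1-HIT | VC [29, 17]
  [7] addr=0xd2 blk=26 s=2: MISS | VC [29, 17, 14]
  [8] addr=0x29 blk=5 s=1: MISS | VC [17, 14, 25]
  [9] addr=0x8b blk=17 s=1: VC-HIT | VC [5, 14, 25]
  [10] addr=0x73 blk=14 s=2: VC-HIT | VC [5, 26, 25]
  [11] addr=0x70 blk=14 s=2: L1-HIT | VC [5, 26, 25]
  [12] addr=0x8e blk=17 s=1: L1-HIT | VC [5, 26, 25]
  [13] addr=0x29 blk=5 s=1: VC-HIT | VC [17, 26, 25]
  [14] addr=0x2b blk=5 s=1: L1-HIT | VC [17, 26, 25]
  [15] addr=0x28 blk=5 s=1: L1-HIT | VC [17, 26, 25]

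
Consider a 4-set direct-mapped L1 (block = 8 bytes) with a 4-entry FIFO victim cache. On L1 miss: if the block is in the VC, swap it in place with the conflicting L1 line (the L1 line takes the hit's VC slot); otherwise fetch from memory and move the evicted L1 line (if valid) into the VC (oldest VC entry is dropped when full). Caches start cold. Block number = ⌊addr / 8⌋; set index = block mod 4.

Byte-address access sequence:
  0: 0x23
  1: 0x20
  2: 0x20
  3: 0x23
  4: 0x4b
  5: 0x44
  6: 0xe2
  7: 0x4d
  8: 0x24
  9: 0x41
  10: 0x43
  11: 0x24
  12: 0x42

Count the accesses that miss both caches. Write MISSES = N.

MISSES = 4

0: 0x23 (blk 4, set 0) → MISS  vc=[]
1: 0x20 (blk 4, set 0) → L1-HIT  vc=[]
2: 0x20 (blk 4, set 0) → L1-HIT  vc=[]
3: 0x23 (blk 4, set 0) → L1-HIT  vc=[]
4: 0x4b (blk 9, set 1) → MISS  vc=[]
5: 0x44 (blk 8, set 0) → MISS  vc=[4]
6: 0xe2 (blk 28, set 0) → MISS  vc=[4, 8]
7: 0x4d (blk 9, set 1) → L1-HIT  vc=[4, 8]
8: 0x24 (blk 4, set 0) → VC-HIT  vc=[28, 8]
9: 0x41 (blk 8, set 0) → VC-HIT  vc=[28, 4]
10: 0x43 (blk 8, set 0) → L1-HIT  vc=[28, 4]
11: 0x24 (blk 4, set 0) → VC-HIT  vc=[28, 8]
12: 0x42 (blk 8, set 0) → VC-HIT  vc=[28, 4]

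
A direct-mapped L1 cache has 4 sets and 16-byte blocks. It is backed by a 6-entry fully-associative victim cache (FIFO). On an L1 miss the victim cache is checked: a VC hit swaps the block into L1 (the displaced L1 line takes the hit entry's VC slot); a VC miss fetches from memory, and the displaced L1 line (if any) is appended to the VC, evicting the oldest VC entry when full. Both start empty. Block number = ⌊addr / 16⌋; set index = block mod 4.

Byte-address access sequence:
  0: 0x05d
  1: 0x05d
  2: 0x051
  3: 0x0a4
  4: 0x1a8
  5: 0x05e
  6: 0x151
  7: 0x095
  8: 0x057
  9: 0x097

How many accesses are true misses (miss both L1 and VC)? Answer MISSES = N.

#0 0x5d→b5/s1 MISS; vc=[]
#1 0x5d→b5/s1 L1-HIT; vc=[]
#2 0x51→b5/s1 L1-HIT; vc=[]
#3 0xa4→b10/s2 MISS; vc=[]
#4 0x1a8→b26/s2 MISS; vc=[10]
#5 0x5e→b5/s1 L1-HIT; vc=[10]
#6 0x151→b21/s1 MISS; vc=[10,5]
#7 0x95→b9/s1 MISS; vc=[10,5,21]
#8 0x57→b5/s1 VC-HIT; vc=[10,9,21]
#9 0x97→b9/s1 VC-HIT; vc=[10,5,21]

MISSES = 5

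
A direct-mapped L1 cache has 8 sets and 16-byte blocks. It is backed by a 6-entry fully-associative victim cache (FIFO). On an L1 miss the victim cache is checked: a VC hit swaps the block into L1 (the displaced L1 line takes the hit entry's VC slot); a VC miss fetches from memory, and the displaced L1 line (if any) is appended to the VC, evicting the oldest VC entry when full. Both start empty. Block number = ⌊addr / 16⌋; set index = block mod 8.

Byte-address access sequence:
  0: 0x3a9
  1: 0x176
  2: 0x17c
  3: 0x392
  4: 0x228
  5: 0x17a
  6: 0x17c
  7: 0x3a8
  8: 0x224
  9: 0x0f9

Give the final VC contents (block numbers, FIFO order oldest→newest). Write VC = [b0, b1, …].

0: 0x3a9 (blk 58, set 2) → MISS  vc=[]
1: 0x176 (blk 23, set 7) → MISS  vc=[]
2: 0x17c (blk 23, set 7) → L1-HIT  vc=[]
3: 0x392 (blk 57, set 1) → MISS  vc=[]
4: 0x228 (blk 34, set 2) → MISS  vc=[58]
5: 0x17a (blk 23, set 7) → L1-HIT  vc=[58]
6: 0x17c (blk 23, set 7) → L1-HIT  vc=[58]
7: 0x3a8 (blk 58, set 2) → VC-HIT  vc=[34]
8: 0x224 (blk 34, set 2) → VC-HIT  vc=[58]
9: 0xf9 (blk 15, set 7) → MISS  vc=[58, 23]

VC = [58, 23]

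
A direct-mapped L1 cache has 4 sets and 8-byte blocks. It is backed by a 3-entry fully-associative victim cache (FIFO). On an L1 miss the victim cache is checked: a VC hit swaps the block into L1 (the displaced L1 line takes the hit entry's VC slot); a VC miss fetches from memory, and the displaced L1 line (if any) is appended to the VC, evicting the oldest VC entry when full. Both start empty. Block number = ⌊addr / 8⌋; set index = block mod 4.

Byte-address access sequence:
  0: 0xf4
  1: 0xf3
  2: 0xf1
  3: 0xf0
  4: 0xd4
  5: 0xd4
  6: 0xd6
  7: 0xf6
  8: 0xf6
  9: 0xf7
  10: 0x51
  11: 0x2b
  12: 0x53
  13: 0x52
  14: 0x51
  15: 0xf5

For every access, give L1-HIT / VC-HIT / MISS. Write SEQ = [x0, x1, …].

  [0] addr=0xf4 blk=30 s=2: MISS | VC []
  [1] addr=0xf3 blk=30 s=2: L1-HIT | VC []
  [2] addr=0xf1 blk=30 s=2: L1-HIT | VC []
  [3] addr=0xf0 blk=30 s=2: L1-HIT | VC []
  [4] addr=0xd4 blk=26 s=2: MISS | VC [30]
  [5] addr=0xd4 blk=26 s=2: L1-HIT | VC [30]
  [6] addr=0xd6 blk=26 s=2: L1-HIT | VC [30]
  [7] addr=0xf6 blk=30 s=2: VC-HIT | VC [26]
  [8] addr=0xf6 blk=30 s=2: L1-HIT | VC [26]
  [9] addr=0xf7 blk=30 s=2: L1-HIT | VC [26]
  [10] addr=0x51 blk=10 s=2: MISS | VC [26, 30]
  [11] addr=0x2b blk=5 s=1: MISS | VC [26, 30]
  [12] addr=0x53 blk=10 s=2: L1-HIT | VC [26, 30]
  [13] addr=0x52 blk=10 s=2: L1-HIT | VC [26, 30]
  [14] addr=0x51 blk=10 s=2: L1-HIT | VC [26, 30]
  [15] addr=0xf5 blk=30 s=2: VC-HIT | VC [26, 10]

SEQ = [MISS, L1-HIT, L1-HIT, L1-HIT, MISS, L1-HIT, L1-HIT, VC-HIT, L1-HIT, L1-HIT, MISS, MISS, L1-HIT, L1-HIT, L1-HIT, VC-HIT]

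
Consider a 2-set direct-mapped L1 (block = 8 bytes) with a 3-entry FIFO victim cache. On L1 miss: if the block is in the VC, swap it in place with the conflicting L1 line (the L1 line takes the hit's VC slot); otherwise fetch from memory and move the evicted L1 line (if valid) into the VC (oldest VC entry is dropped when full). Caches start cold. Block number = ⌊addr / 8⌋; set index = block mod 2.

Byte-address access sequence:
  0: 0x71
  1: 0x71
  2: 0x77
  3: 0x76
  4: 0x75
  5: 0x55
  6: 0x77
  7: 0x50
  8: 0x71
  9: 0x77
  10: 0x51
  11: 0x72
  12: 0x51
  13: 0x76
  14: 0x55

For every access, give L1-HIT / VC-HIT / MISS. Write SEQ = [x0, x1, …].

  [0] addr=0x71 blk=14 s=0: MISS | VC []
  [1] addr=0x71 blk=14 s=0: L1-HIT | VC []
  [2] addr=0x77 blk=14 s=0: L1-HIT | VC []
  [3] addr=0x76 blk=14 s=0: L1-HIT | VC []
  [4] addr=0x75 blk=14 s=0: L1-HIT | VC []
  [5] addr=0x55 blk=10 s=0: MISS | VC [14]
  [6] addr=0x77 blk=14 s=0: VC-HIT | VC [10]
  [7] addr=0x50 blk=10 s=0: VC-HIT | VC [14]
  [8] addr=0x71 blk=14 s=0: VC-HIT | VC [10]
  [9] addr=0x77 blk=14 s=0: L1-HIT | VC [10]
  [10] addr=0x51 blk=10 s=0: VC-HIT | VC [14]
  [11] addr=0x72 blk=14 s=0: VC-HIT | VC [10]
  [12] addr=0x51 blk=10 s=0: VC-HIT | VC [14]
  [13] addr=0x76 blk=14 s=0: VC-HIT | VC [10]
  [14] addr=0x55 blk=10 s=0: VC-HIT | VC [14]

SEQ = [MISS, L1-HIT, L1-HIT, L1-HIT, L1-HIT, MISS, VC-HIT, VC-HIT, VC-HIT, L1-HIT, VC-HIT, VC-HIT, VC-HIT, VC-HIT, VC-HIT]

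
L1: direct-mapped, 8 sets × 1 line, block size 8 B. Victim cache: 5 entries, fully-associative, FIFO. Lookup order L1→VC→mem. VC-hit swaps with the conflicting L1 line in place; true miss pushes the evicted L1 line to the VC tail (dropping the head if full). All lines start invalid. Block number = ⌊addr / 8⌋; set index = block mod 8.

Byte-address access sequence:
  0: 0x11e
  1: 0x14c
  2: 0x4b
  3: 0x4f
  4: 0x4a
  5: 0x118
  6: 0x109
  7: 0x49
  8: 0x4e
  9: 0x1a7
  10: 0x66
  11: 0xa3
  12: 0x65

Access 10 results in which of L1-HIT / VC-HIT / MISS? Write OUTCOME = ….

OUTCOME = MISS

0: 0x11e (blk 35, set 3) → MISS  vc=[]
1: 0x14c (blk 41, set 1) → MISS  vc=[]
2: 0x4b (blk 9, set 1) → MISS  vc=[41]
3: 0x4f (blk 9, set 1) → L1-HIT  vc=[41]
4: 0x4a (blk 9, set 1) → L1-HIT  vc=[41]
5: 0x118 (blk 35, set 3) → L1-HIT  vc=[41]
6: 0x109 (blk 33, set 1) → MISS  vc=[41, 9]
7: 0x49 (blk 9, set 1) → VC-HIT  vc=[41, 33]
8: 0x4e (blk 9, set 1) → L1-HIT  vc=[41, 33]
9: 0x1a7 (blk 52, set 4) → MISS  vc=[41, 33]
10: 0x66 (blk 12, set 4) → MISS  vc=[41, 33, 52]
11: 0xa3 (blk 20, set 4) → MISS  vc=[41, 33, 52, 12]
12: 0x65 (blk 12, set 4) → VC-HIT  vc=[41, 33, 52, 20]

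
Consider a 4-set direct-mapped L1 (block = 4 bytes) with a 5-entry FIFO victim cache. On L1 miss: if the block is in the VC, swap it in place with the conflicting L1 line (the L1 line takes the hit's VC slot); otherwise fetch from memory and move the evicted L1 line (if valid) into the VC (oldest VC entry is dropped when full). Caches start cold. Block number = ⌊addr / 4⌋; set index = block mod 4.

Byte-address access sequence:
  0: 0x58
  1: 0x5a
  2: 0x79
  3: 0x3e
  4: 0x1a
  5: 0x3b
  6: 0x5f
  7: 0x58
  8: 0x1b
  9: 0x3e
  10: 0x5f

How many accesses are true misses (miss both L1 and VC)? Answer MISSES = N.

MISSES = 6

  [0] addr=0x58 blk=22 s=2: MISS | VC []
  [1] addr=0x5a blk=22 s=2: L1-HIT | VC []
  [2] addr=0x79 blk=30 s=2: MISS | VC [22]
  [3] addr=0x3e blk=15 s=3: MISS | VC [22]
  [4] addr=0x1a blk=6 s=2: MISS | VC [22, 30]
  [5] addr=0x3b blk=14 s=2: MISS | VC [22, 30, 6]
  [6] addr=0x5f blk=23 s=3: MISS | VC [22, 30, 6, 15]
  [7] addr=0x58 blk=22 s=2: VC-HIT | VC [14, 30, 6, 15]
  [8] addr=0x1b blk=6 s=2: VC-HIT | VC [14, 30, 22, 15]
  [9] addr=0x3e blk=15 s=3: VC-HIT | VC [14, 30, 22, 23]
  [10] addr=0x5f blk=23 s=3: VC-HIT | VC [14, 30, 22, 15]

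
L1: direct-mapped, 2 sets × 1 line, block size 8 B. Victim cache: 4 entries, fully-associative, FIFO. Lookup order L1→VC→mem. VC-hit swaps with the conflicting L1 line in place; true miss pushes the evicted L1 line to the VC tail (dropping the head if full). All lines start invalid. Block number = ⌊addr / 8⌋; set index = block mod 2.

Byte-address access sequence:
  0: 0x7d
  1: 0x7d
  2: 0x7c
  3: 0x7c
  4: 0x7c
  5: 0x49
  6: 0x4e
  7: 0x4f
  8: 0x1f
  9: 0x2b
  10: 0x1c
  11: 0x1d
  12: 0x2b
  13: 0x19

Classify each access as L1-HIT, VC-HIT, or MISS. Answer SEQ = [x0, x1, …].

SEQ = [MISS, L1-HIT, L1-HIT, L1-HIT, L1-HIT, MISS, L1-HIT, L1-HIT, MISS, MISS, VC-HIT, L1-HIT, VC-HIT, VC-HIT]

#0 0x7d→b15/s1 MISS; vc=[]
#1 0x7d→b15/s1 L1-HIT; vc=[]
#2 0x7c→b15/s1 L1-HIT; vc=[]
#3 0x7c→b15/s1 L1-HIT; vc=[]
#4 0x7c→b15/s1 L1-HIT; vc=[]
#5 0x49→b9/s1 MISS; vc=[15]
#6 0x4e→b9/s1 L1-HIT; vc=[15]
#7 0x4f→b9/s1 L1-HIT; vc=[15]
#8 0x1f→b3/s1 MISS; vc=[15,9]
#9 0x2b→b5/s1 MISS; vc=[15,9,3]
#10 0x1c→b3/s1 VC-HIT; vc=[15,9,5]
#11 0x1d→b3/s1 L1-HIT; vc=[15,9,5]
#12 0x2b→b5/s1 VC-HIT; vc=[15,9,3]
#13 0x19→b3/s1 VC-HIT; vc=[15,9,5]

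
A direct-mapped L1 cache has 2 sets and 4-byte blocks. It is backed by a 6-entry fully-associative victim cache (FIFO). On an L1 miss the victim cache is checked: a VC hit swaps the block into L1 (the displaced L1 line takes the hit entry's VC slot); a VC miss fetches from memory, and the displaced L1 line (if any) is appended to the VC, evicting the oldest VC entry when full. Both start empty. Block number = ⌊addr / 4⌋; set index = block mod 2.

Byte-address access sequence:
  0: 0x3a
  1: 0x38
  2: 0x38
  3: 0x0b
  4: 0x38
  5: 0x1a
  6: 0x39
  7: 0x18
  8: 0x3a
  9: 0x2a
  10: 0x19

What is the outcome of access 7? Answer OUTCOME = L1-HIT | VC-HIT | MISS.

0: 0x3a (blk 14, set 0) → MISS  vc=[]
1: 0x38 (blk 14, set 0) → L1-HIT  vc=[]
2: 0x38 (blk 14, set 0) → L1-HIT  vc=[]
3: 0xb (blk 2, set 0) → MISS  vc=[14]
4: 0x38 (blk 14, set 0) → VC-HIT  vc=[2]
5: 0x1a (blk 6, set 0) → MISS  vc=[2, 14]
6: 0x39 (blk 14, set 0) → VC-HIT  vc=[2, 6]
7: 0x18 (blk 6, set 0) → VC-HIT  vc=[2, 14]
8: 0x3a (blk 14, set 0) → VC-HIT  vc=[2, 6]
9: 0x2a (blk 10, set 0) → MISS  vc=[2, 6, 14]
10: 0x19 (blk 6, set 0) → VC-HIT  vc=[2, 10, 14]

OUTCOME = VC-HIT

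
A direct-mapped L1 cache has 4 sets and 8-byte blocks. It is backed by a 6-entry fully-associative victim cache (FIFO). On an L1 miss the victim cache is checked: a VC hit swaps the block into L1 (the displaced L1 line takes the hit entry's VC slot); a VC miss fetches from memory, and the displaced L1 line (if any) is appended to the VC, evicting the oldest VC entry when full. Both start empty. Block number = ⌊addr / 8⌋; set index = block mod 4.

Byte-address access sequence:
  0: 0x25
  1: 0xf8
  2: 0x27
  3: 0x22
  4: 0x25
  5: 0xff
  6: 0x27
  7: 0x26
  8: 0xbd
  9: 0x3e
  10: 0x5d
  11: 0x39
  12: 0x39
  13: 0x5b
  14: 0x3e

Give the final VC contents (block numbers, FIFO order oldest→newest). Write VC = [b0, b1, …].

0: 0x25 (blk 4, set 0) → MISS  vc=[]
1: 0xf8 (blk 31, set 3) → MISS  vc=[]
2: 0x27 (blk 4, set 0) → L1-HIT  vc=[]
3: 0x22 (blk 4, set 0) → L1-HIT  vc=[]
4: 0x25 (blk 4, set 0) → L1-HIT  vc=[]
5: 0xff (blk 31, set 3) → L1-HIT  vc=[]
6: 0x27 (blk 4, set 0) → L1-HIT  vc=[]
7: 0x26 (blk 4, set 0) → L1-HIT  vc=[]
8: 0xbd (blk 23, set 3) → MISS  vc=[31]
9: 0x3e (blk 7, set 3) → MISS  vc=[31, 23]
10: 0x5d (blk 11, set 3) → MISS  vc=[31, 23, 7]
11: 0x39 (blk 7, set 3) → VC-HIT  vc=[31, 23, 11]
12: 0x39 (blk 7, set 3) → L1-HIT  vc=[31, 23, 11]
13: 0x5b (blk 11, set 3) → VC-HIT  vc=[31, 23, 7]
14: 0x3e (blk 7, set 3) → VC-HIT  vc=[31, 23, 11]

VC = [31, 23, 11]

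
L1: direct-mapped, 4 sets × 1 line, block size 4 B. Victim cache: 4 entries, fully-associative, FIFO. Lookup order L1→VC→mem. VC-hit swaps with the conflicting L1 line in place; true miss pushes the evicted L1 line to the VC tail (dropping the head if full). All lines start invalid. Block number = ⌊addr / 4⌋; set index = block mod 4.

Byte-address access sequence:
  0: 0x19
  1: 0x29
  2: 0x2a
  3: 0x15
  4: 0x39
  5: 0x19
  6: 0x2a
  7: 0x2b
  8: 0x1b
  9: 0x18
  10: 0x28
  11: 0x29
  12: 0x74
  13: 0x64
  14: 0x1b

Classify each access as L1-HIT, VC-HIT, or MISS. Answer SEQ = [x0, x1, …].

0: 0x19 (blk 6, set 2) → MISS  vc=[]
1: 0x29 (blk 10, set 2) → MISS  vc=[6]
2: 0x2a (blk 10, set 2) → L1-HIT  vc=[6]
3: 0x15 (blk 5, set 1) → MISS  vc=[6]
4: 0x39 (blk 14, set 2) → MISS  vc=[6, 10]
5: 0x19 (blk 6, set 2) → VC-HIT  vc=[14, 10]
6: 0x2a (blk 10, set 2) → VC-HIT  vc=[14, 6]
7: 0x2b (blk 10, set 2) → L1-HIT  vc=[14, 6]
8: 0x1b (blk 6, set 2) → VC-HIT  vc=[14, 10]
9: 0x18 (blk 6, set 2) → L1-HIT  vc=[14, 10]
10: 0x28 (blk 10, set 2) → VC-HIT  vc=[14, 6]
11: 0x29 (blk 10, set 2) → L1-HIT  vc=[14, 6]
12: 0x74 (blk 29, set 1) → MISS  vc=[14, 6, 5]
13: 0x64 (blk 25, set 1) → MISS  vc=[14, 6, 5, 29]
14: 0x1b (blk 6, set 2) → VC-HIT  vc=[14, 10, 5, 29]

SEQ = [MISS, MISS, L1-HIT, MISS, MISS, VC-HIT, VC-HIT, L1-HIT, VC-HIT, L1-HIT, VC-HIT, L1-HIT, MISS, MISS, VC-HIT]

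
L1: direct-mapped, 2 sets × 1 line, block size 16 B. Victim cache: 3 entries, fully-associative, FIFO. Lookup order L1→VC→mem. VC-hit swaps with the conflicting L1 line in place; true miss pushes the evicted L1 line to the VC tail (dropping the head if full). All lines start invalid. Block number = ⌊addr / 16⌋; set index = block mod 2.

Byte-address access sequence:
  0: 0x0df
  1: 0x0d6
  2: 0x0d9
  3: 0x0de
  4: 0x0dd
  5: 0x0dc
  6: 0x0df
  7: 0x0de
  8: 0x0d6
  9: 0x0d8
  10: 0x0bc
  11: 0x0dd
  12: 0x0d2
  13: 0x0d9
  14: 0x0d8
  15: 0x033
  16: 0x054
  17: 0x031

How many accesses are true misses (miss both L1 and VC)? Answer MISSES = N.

MISSES = 4

0: 0xdf (blk 13, set 1) → MISS  vc=[]
1: 0xd6 (blk 13, set 1) → L1-HIT  vc=[]
2: 0xd9 (blk 13, set 1) → L1-HIT  vc=[]
3: 0xde (blk 13, set 1) → L1-HIT  vc=[]
4: 0xdd (blk 13, set 1) → L1-HIT  vc=[]
5: 0xdc (blk 13, set 1) → L1-HIT  vc=[]
6: 0xdf (blk 13, set 1) → L1-HIT  vc=[]
7: 0xde (blk 13, set 1) → L1-HIT  vc=[]
8: 0xd6 (blk 13, set 1) → L1-HIT  vc=[]
9: 0xd8 (blk 13, set 1) → L1-HIT  vc=[]
10: 0xbc (blk 11, set 1) → MISS  vc=[13]
11: 0xdd (blk 13, set 1) → VC-HIT  vc=[11]
12: 0xd2 (blk 13, set 1) → L1-HIT  vc=[11]
13: 0xd9 (blk 13, set 1) → L1-HIT  vc=[11]
14: 0xd8 (blk 13, set 1) → L1-HIT  vc=[11]
15: 0x33 (blk 3, set 1) → MISS  vc=[11, 13]
16: 0x54 (blk 5, set 1) → MISS  vc=[11, 13, 3]
17: 0x31 (blk 3, set 1) → VC-HIT  vc=[11, 13, 5]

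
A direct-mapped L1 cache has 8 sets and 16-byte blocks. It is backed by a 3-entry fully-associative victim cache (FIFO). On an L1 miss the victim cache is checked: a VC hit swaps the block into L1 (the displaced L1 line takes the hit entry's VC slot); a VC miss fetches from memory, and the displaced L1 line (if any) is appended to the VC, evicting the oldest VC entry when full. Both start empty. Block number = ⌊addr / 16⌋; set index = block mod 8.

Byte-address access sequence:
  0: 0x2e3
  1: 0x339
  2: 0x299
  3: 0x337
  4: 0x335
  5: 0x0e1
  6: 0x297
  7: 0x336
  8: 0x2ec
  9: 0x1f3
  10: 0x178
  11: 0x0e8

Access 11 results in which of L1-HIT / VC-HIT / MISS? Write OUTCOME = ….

OUTCOME = VC-HIT

  [0] addr=0x2e3 blk=46 s=6: MISS | VC []
  [1] addr=0x339 blk=51 s=3: MISS | VC []
  [2] addr=0x299 blk=41 s=1: MISS | VC []
  [3] addr=0x337 blk=51 s=3: L1-HIT | VC []
  [4] addr=0x335 blk=51 s=3: L1-HIT | VC []
  [5] addr=0xe1 blk=14 s=6: MISS | VC [46]
  [6] addr=0x297 blk=41 s=1: L1-HIT | VC [46]
  [7] addr=0x336 blk=51 s=3: L1-HIT | VC [46]
  [8] addr=0x2ec blk=46 s=6: VC-HIT | VC [14]
  [9] addr=0x1f3 blk=31 s=7: MISS | VC [14]
  [10] addr=0x178 blk=23 s=7: MISS | VC [14, 31]
  [11] addr=0xe8 blk=14 s=6: VC-HIT | VC [46, 31]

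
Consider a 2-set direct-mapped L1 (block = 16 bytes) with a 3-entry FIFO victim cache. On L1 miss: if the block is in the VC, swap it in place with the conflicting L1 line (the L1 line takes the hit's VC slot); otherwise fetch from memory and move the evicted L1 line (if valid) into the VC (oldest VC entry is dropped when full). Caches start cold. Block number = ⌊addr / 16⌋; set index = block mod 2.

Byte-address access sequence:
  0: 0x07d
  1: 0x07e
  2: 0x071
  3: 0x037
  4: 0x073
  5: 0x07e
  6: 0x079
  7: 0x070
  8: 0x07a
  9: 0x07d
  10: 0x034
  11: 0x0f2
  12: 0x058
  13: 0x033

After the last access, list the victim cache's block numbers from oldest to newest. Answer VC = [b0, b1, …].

VC = [7, 5, 15]

0: 0x7d (blk 7, set 1) → MISS  vc=[]
1: 0x7e (blk 7, set 1) → L1-HIT  vc=[]
2: 0x71 (blk 7, set 1) → L1-HIT  vc=[]
3: 0x37 (blk 3, set 1) → MISS  vc=[7]
4: 0x73 (blk 7, set 1) → VC-HIT  vc=[3]
5: 0x7e (blk 7, set 1) → L1-HIT  vc=[3]
6: 0x79 (blk 7, set 1) → L1-HIT  vc=[3]
7: 0x70 (blk 7, set 1) → L1-HIT  vc=[3]
8: 0x7a (blk 7, set 1) → L1-HIT  vc=[3]
9: 0x7d (blk 7, set 1) → L1-HIT  vc=[3]
10: 0x34 (blk 3, set 1) → VC-HIT  vc=[7]
11: 0xf2 (blk 15, set 1) → MISS  vc=[7, 3]
12: 0x58 (blk 5, set 1) → MISS  vc=[7, 3, 15]
13: 0x33 (blk 3, set 1) → VC-HIT  vc=[7, 5, 15]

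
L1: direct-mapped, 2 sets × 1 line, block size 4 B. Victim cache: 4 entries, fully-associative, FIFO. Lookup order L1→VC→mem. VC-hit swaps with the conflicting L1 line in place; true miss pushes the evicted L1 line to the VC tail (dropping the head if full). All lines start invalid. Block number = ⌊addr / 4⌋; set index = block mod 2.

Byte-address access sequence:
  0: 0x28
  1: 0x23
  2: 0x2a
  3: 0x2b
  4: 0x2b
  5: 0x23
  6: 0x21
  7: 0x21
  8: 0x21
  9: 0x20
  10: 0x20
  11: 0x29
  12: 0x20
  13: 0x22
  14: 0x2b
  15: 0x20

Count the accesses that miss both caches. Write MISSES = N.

MISSES = 2

0: 0x28 (blk 10, set 0) → MISS  vc=[]
1: 0x23 (blk 8, set 0) → MISS  vc=[10]
2: 0x2a (blk 10, set 0) → VC-HIT  vc=[8]
3: 0x2b (blk 10, set 0) → L1-HIT  vc=[8]
4: 0x2b (blk 10, set 0) → L1-HIT  vc=[8]
5: 0x23 (blk 8, set 0) → VC-HIT  vc=[10]
6: 0x21 (blk 8, set 0) → L1-HIT  vc=[10]
7: 0x21 (blk 8, set 0) → L1-HIT  vc=[10]
8: 0x21 (blk 8, set 0) → L1-HIT  vc=[10]
9: 0x20 (blk 8, set 0) → L1-HIT  vc=[10]
10: 0x20 (blk 8, set 0) → L1-HIT  vc=[10]
11: 0x29 (blk 10, set 0) → VC-HIT  vc=[8]
12: 0x20 (blk 8, set 0) → VC-HIT  vc=[10]
13: 0x22 (blk 8, set 0) → L1-HIT  vc=[10]
14: 0x2b (blk 10, set 0) → VC-HIT  vc=[8]
15: 0x20 (blk 8, set 0) → VC-HIT  vc=[10]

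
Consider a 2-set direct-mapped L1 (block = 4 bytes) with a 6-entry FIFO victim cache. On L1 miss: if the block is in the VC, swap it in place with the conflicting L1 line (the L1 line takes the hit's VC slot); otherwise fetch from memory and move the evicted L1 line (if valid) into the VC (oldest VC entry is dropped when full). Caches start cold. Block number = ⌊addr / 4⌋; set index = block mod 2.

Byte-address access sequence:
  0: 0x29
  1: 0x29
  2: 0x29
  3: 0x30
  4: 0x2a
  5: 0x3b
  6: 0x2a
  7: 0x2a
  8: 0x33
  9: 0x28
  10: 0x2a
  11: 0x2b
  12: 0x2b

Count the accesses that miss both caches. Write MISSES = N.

MISSES = 3

0: 0x29 (blk 10, set 0) → MISS  vc=[]
1: 0x29 (blk 10, set 0) → L1-HIT  vc=[]
2: 0x29 (blk 10, set 0) → L1-HIT  vc=[]
3: 0x30 (blk 12, set 0) → MISS  vc=[10]
4: 0x2a (blk 10, set 0) → VC-HIT  vc=[12]
5: 0x3b (blk 14, set 0) → MISS  vc=[12, 10]
6: 0x2a (blk 10, set 0) → VC-HIT  vc=[12, 14]
7: 0x2a (blk 10, set 0) → L1-HIT  vc=[12, 14]
8: 0x33 (blk 12, set 0) → VC-HIT  vc=[10, 14]
9: 0x28 (blk 10, set 0) → VC-HIT  vc=[12, 14]
10: 0x2a (blk 10, set 0) → L1-HIT  vc=[12, 14]
11: 0x2b (blk 10, set 0) → L1-HIT  vc=[12, 14]
12: 0x2b (blk 10, set 0) → L1-HIT  vc=[12, 14]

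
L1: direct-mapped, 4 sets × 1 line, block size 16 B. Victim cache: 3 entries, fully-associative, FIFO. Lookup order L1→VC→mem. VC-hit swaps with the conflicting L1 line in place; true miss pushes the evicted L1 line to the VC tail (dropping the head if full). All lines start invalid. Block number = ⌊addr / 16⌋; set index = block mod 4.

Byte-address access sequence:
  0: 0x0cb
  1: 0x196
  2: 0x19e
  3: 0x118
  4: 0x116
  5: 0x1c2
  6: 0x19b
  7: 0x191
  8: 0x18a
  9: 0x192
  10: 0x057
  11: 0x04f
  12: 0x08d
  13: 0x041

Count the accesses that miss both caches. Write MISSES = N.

#0 0xcb→b12/s0 MISS; vc=[]
#1 0x196→b25/s1 MISS; vc=[]
#2 0x19e→b25/s1 L1-HIT; vc=[]
#3 0x118→b17/s1 MISS; vc=[25]
#4 0x116→b17/s1 L1-HIT; vc=[25]
#5 0x1c2→b28/s0 MISS; vc=[25,12]
#6 0x19b→b25/s1 VC-HIT; vc=[17,12]
#7 0x191→b25/s1 L1-HIT; vc=[17,12]
#8 0x18a→b24/s0 MISS; vc=[17,12,28]
#9 0x192→b25/s1 L1-HIT; vc=[17,12,28]
#10 0x57→b5/s1 MISS; vc=[12,28,25]
#11 0x4f→b4/s0 MISS; vc=[28,25,24]
#12 0x8d→b8/s0 MISS; vc=[25,24,4]
#13 0x41→b4/s0 VC-HIT; vc=[25,24,8]

MISSES = 8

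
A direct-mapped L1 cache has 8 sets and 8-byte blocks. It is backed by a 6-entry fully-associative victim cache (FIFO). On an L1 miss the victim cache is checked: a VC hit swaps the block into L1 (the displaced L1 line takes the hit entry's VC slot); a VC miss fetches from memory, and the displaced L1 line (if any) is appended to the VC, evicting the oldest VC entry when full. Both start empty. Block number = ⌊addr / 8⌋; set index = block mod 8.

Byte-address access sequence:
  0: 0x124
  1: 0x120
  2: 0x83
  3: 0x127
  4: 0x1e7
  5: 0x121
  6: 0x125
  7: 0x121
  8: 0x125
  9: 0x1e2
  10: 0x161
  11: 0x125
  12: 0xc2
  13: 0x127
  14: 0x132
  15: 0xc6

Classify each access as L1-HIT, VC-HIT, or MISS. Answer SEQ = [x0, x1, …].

  [0] addr=0x124 blk=36 s=4: MISS | VC []
  [1] addr=0x120 blk=36 s=4: L1-HIT | VC []
  [2] addr=0x83 blk=16 s=0: MISS | VC []
  [3] addr=0x127 blk=36 s=4: L1-HIT | VC []
  [4] addr=0x1e7 blk=60 s=4: MISS | VC [36]
  [5] addr=0x121 blk=36 s=4: VC-HIT | VC [60]
  [6] addr=0x125 blk=36 s=4: L1-HIT | VC [60]
  [7] addr=0x121 blk=36 s=4: L1-HIT | VC [60]
  [8] addr=0x125 blk=36 s=4: L1-HIT | VC [60]
  [9] addr=0x1e2 blk=60 s=4: VC-HIT | VC [36]
  [10] addr=0x161 blk=44 s=4: MISS | VC [36, 60]
  [11] addr=0x125 blk=36 s=4: VC-HIT | VC [44, 60]
  [12] addr=0xc2 blk=24 s=0: MISS | VC [44, 60, 16]
  [13] addr=0x127 blk=36 s=4: L1-HIT | VC [44, 60, 16]
  [14] addr=0x132 blk=38 s=6: MISS | VC [44, 60, 16]
  [15] addr=0xc6 blk=24 s=0: L1-HIT | VC [44, 60, 16]

SEQ = [MISS, L1-HIT, MISS, L1-HIT, MISS, VC-HIT, L1-HIT, L1-HIT, L1-HIT, VC-HIT, MISS, VC-HIT, MISS, L1-HIT, MISS, L1-HIT]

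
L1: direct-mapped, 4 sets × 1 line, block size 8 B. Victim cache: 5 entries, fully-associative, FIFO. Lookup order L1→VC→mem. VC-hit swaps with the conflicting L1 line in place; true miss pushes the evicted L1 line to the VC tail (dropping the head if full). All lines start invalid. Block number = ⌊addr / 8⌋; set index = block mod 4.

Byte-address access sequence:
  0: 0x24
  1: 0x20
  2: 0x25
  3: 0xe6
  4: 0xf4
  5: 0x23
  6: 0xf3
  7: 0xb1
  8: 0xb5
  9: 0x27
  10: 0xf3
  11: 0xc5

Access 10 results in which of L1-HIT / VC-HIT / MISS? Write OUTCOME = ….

0: 0x24 (blk 4, set 0) → MISS  vc=[]
1: 0x20 (blk 4, set 0) → L1-HIT  vc=[]
2: 0x25 (blk 4, set 0) → L1-HIT  vc=[]
3: 0xe6 (blk 28, set 0) → MISS  vc=[4]
4: 0xf4 (blk 30, set 2) → MISS  vc=[4]
5: 0x23 (blk 4, set 0) → VC-HIT  vc=[28]
6: 0xf3 (blk 30, set 2) → L1-HIT  vc=[28]
7: 0xb1 (blk 22, set 2) → MISS  vc=[28, 30]
8: 0xb5 (blk 22, set 2) → L1-HIT  vc=[28, 30]
9: 0x27 (blk 4, set 0) → L1-HIT  vc=[28, 30]
10: 0xf3 (blk 30, set 2) → VC-HIT  vc=[28, 22]
11: 0xc5 (blk 24, set 0) → MISS  vc=[28, 22, 4]

OUTCOME = VC-HIT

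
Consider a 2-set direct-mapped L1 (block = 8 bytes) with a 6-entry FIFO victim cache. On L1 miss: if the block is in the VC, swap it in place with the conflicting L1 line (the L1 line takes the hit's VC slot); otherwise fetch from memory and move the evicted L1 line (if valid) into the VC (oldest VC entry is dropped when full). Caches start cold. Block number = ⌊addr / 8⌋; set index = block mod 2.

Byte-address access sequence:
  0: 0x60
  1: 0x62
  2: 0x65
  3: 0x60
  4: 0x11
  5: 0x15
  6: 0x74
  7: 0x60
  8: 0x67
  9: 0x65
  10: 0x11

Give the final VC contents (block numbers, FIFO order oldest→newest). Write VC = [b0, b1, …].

0: 0x60 (blk 12, set 0) → MISS  vc=[]
1: 0x62 (blk 12, set 0) → L1-HIT  vc=[]
2: 0x65 (blk 12, set 0) → L1-HIT  vc=[]
3: 0x60 (blk 12, set 0) → L1-HIT  vc=[]
4: 0x11 (blk 2, set 0) → MISS  vc=[12]
5: 0x15 (blk 2, set 0) → L1-HIT  vc=[12]
6: 0x74 (blk 14, set 0) → MISS  vc=[12, 2]
7: 0x60 (blk 12, set 0) → VC-HIT  vc=[14, 2]
8: 0x67 (blk 12, set 0) → L1-HIT  vc=[14, 2]
9: 0x65 (blk 12, set 0) → L1-HIT  vc=[14, 2]
10: 0x11 (blk 2, set 0) → VC-HIT  vc=[14, 12]

VC = [14, 12]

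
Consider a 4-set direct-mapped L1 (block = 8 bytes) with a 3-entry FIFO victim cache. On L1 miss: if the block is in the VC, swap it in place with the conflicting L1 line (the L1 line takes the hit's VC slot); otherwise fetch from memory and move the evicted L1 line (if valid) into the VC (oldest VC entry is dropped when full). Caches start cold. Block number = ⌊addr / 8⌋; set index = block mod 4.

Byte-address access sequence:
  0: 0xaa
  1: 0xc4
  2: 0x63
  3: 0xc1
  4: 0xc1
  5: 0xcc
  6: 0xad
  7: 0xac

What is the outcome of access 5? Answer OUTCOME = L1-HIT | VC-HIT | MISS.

OUTCOME = MISS

  [0] addr=0xaa blk=21 s=1: MISS | VC []
  [1] addr=0xc4 blk=24 s=0: MISS | VC []
  [2] addr=0x63 blk=12 s=0: MISS | VC [24]
  [3] addr=0xc1 blk=24 s=0: VC-HIT | VC [12]
  [4] addr=0xc1 blk=24 s=0: L1-HIT | VC [12]
  [5] addr=0xcc blk=25 s=1: MISS | VC [12, 21]
  [6] addr=0xad blk=21 s=1: VC-HIT | VC [12, 25]
  [7] addr=0xac blk=21 s=1: L1-HIT | VC [12, 25]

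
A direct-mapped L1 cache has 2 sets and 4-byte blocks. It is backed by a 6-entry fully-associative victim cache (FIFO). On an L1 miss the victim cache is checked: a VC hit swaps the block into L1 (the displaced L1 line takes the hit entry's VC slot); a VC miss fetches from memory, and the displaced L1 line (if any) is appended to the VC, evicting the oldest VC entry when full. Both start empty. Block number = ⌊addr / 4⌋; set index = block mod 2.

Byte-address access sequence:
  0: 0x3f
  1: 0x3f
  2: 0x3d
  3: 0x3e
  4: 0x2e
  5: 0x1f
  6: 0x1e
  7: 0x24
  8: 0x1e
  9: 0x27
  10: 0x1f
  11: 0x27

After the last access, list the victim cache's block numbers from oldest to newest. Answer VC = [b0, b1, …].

#0 0x3f→b15/s1 MISS; vc=[]
#1 0x3f→b15/s1 L1-HIT; vc=[]
#2 0x3d→b15/s1 L1-HIT; vc=[]
#3 0x3e→b15/s1 L1-HIT; vc=[]
#4 0x2e→b11/s1 MISS; vc=[15]
#5 0x1f→b7/s1 MISS; vc=[15,11]
#6 0x1e→b7/s1 L1-HIT; vc=[15,11]
#7 0x24→b9/s1 MISS; vc=[15,11,7]
#8 0x1e→b7/s1 VC-HIT; vc=[15,11,9]
#9 0x27→b9/s1 VC-HIT; vc=[15,11,7]
#10 0x1f→b7/s1 VC-HIT; vc=[15,11,9]
#11 0x27→b9/s1 VC-HIT; vc=[15,11,7]

VC = [15, 11, 7]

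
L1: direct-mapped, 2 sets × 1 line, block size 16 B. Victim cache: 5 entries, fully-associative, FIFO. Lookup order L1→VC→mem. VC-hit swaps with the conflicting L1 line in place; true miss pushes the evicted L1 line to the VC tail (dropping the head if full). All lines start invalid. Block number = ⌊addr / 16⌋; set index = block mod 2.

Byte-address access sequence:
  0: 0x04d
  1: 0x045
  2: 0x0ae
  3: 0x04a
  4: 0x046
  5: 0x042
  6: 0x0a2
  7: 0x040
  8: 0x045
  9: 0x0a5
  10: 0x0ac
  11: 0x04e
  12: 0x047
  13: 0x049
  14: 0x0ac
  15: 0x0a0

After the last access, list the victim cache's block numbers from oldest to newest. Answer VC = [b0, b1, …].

0: 0x4d (blk 4, set 0) → MISS  vc=[]
1: 0x45 (blk 4, set 0) → L1-HIT  vc=[]
2: 0xae (blk 10, set 0) → MISS  vc=[4]
3: 0x4a (blk 4, set 0) → VC-HIT  vc=[10]
4: 0x46 (blk 4, set 0) → L1-HIT  vc=[10]
5: 0x42 (blk 4, set 0) → L1-HIT  vc=[10]
6: 0xa2 (blk 10, set 0) → VC-HIT  vc=[4]
7: 0x40 (blk 4, set 0) → VC-HIT  vc=[10]
8: 0x45 (blk 4, set 0) → L1-HIT  vc=[10]
9: 0xa5 (blk 10, set 0) → VC-HIT  vc=[4]
10: 0xac (blk 10, set 0) → L1-HIT  vc=[4]
11: 0x4e (blk 4, set 0) → VC-HIT  vc=[10]
12: 0x47 (blk 4, set 0) → L1-HIT  vc=[10]
13: 0x49 (blk 4, set 0) → L1-HIT  vc=[10]
14: 0xac (blk 10, set 0) → VC-HIT  vc=[4]
15: 0xa0 (blk 10, set 0) → L1-HIT  vc=[4]

VC = [4]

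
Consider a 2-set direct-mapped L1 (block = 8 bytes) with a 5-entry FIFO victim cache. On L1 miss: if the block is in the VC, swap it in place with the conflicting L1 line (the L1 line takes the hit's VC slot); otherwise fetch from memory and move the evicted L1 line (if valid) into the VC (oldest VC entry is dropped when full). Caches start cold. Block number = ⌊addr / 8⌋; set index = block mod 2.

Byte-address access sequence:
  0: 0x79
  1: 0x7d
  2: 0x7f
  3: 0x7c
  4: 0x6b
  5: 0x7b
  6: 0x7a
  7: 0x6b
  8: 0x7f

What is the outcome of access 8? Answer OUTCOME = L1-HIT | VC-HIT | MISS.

OUTCOME = VC-HIT

  [0] addr=0x79 blk=15 s=1: MISS | VC []
  [1] addr=0x7d blk=15 s=1: L1-HIT | VC []
  [2] addr=0x7f blk=15 s=1: L1-HIT | VC []
  [3] addr=0x7c blk=15 s=1: L1-HIT | VC []
  [4] addr=0x6b blk=13 s=1: MISS | VC [15]
  [5] addr=0x7b blk=15 s=1: VC-HIT | VC [13]
  [6] addr=0x7a blk=15 s=1: L1-HIT | VC [13]
  [7] addr=0x6b blk=13 s=1: VC-HIT | VC [15]
  [8] addr=0x7f blk=15 s=1: VC-HIT | VC [13]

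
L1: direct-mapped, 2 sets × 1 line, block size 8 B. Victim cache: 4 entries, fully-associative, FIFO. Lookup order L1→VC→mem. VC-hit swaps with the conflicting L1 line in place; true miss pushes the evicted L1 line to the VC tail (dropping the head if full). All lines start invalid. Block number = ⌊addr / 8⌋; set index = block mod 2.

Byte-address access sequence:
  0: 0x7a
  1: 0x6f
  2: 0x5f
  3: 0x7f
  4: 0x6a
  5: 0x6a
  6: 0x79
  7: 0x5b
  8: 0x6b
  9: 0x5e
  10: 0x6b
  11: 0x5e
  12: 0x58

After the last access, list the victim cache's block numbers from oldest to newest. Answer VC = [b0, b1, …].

#0 0x7a→b15/s1 MISS; vc=[]
#1 0x6f→b13/s1 MISS; vc=[15]
#2 0x5f→b11/s1 MISS; vc=[15,13]
#3 0x7f→b15/s1 VC-HIT; vc=[11,13]
#4 0x6a→b13/s1 VC-HIT; vc=[11,15]
#5 0x6a→b13/s1 L1-HIT; vc=[11,15]
#6 0x79→b15/s1 VC-HIT; vc=[11,13]
#7 0x5b→b11/s1 VC-HIT; vc=[15,13]
#8 0x6b→b13/s1 VC-HIT; vc=[15,11]
#9 0x5e→b11/s1 VC-HIT; vc=[15,13]
#10 0x6b→b13/s1 VC-HIT; vc=[15,11]
#11 0x5e→b11/s1 VC-HIT; vc=[15,13]
#12 0x58→b11/s1 L1-HIT; vc=[15,13]

VC = [15, 13]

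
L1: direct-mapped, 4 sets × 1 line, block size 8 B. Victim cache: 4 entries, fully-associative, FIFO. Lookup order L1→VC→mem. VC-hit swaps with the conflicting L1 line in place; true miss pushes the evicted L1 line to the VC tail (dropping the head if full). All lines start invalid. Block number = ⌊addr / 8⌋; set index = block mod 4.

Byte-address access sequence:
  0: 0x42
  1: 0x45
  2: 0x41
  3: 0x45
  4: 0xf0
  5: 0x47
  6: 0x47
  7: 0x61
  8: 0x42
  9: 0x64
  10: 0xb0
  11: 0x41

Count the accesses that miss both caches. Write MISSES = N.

  [0] addr=0x42 blk=8 s=0: MISS | VC []
  [1] addr=0x45 blk=8 s=0: L1-HIT | VC []
  [2] addr=0x41 blk=8 s=0: L1-HIT | VC []
  [3] addr=0x45 blk=8 s=0: L1-HIT | VC []
  [4] addr=0xf0 blk=30 s=2: MISS | VC []
  [5] addr=0x47 blk=8 s=0: L1-HIT | VC []
  [6] addr=0x47 blk=8 s=0: L1-HIT | VC []
  [7] addr=0x61 blk=12 s=0: MISS | VC [8]
  [8] addr=0x42 blk=8 s=0: VC-HIT | VC [12]
  [9] addr=0x64 blk=12 s=0: VC-HIT | VC [8]
  [10] addr=0xb0 blk=22 s=2: MISS | VC [8, 30]
  [11] addr=0x41 blk=8 s=0: VC-HIT | VC [12, 30]

MISSES = 4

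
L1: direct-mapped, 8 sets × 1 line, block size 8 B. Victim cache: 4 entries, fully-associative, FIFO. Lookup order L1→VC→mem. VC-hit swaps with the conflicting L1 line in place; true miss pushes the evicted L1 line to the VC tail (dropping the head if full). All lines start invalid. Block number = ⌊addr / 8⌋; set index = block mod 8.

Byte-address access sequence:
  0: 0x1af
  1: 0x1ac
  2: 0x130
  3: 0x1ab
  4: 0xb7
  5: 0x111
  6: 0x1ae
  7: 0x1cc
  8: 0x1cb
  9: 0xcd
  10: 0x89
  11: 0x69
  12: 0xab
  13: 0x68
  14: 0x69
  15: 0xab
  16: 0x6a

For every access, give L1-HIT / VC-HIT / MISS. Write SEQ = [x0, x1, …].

  [0] addr=0x1af blk=53 s=5: MISS | VC []
  [1] addr=0x1ac blk=53 s=5: L1-HIT | VC []
  [2] addr=0x130 blk=38 s=6: MISS | VC []
  [3] addr=0x1ab blk=53 s=5: L1-HIT | VC []
  [4] addr=0xb7 blk=22 s=6: MISS | VC [38]
  [5] addr=0x111 blk=34 s=2: MISS | VC [38]
  [6] addr=0x1ae blk=53 s=5: L1-HIT | VC [38]
  [7] addr=0x1cc blk=57 s=1: MISS | VC [38]
  [8] addr=0x1cb blk=57 s=1: L1-HIT | VC [38]
  [9] addr=0xcd blk=25 s=1: MISS | VC [38, 57]
  [10] addr=0x89 blk=17 s=1: MISS | VC [38, 57, 25]
  [11] addr=0x69 blk=13 s=5: MISS | VC [38, 57, 25, 53]
  [12] addr=0xab blk=21 s=5: MISS | VC [57, 25, 53, 13]
  [13] addr=0x68 blk=13 s=5: VC-HIT | VC [57, 25, 53, 21]
  [14] addr=0x69 blk=13 s=5: L1-HIT | VC [57, 25, 53, 21]
  [15] addr=0xab blk=21 s=5: VC-HIT | VC [57, 25, 53, 13]
  [16] addr=0x6a blk=13 s=5: VC-HIT | VC [57, 25, 53, 21]

SEQ = [MISS, L1-HIT, MISS, L1-HIT, MISS, MISS, L1-HIT, MISS, L1-HIT, MISS, MISS, MISS, MISS, VC-HIT, L1-HIT, VC-HIT, VC-HIT]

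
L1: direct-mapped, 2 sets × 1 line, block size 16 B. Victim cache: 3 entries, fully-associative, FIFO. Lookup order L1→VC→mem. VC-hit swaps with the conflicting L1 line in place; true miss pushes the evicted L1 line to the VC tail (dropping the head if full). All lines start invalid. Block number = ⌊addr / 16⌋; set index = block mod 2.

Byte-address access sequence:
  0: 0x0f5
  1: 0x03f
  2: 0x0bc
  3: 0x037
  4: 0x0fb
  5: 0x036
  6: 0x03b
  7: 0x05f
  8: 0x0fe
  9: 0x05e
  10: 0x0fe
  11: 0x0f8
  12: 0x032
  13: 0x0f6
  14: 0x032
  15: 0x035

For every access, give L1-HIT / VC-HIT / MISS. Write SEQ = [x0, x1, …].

  [0] addr=0xf5 blk=15 s=1: MISS | VC []
  [1] addr=0x3f blk=3 s=1: MISS | VC [15]
  [2] addr=0xbc blk=11 s=1: MISS | VC [15, 3]
  [3] addr=0x37 blk=3 s=1: VC-HIT | VC [15, 11]
  [4] addr=0xfb blk=15 s=1: VC-HIT | VC [3, 11]
  [5] addr=0x36 blk=3 s=1: VC-HIT | VC [15, 11]
  [6] addr=0x3b blk=3 s=1: L1-HIT | VC [15, 11]
  [7] addr=0x5f blk=5 s=1: MISS | VC [15, 11, 3]
  [8] addr=0xfe blk=15 s=1: VC-HIT | VC [5, 11, 3]
  [9] addr=0x5e blk=5 s=1: VC-HIT | VC [15, 11, 3]
  [10] addr=0xfe blk=15 s=1: VC-HIT | VC [5, 11, 3]
  [11] addr=0xf8 blk=15 s=1: L1-HIT | VC [5, 11, 3]
  [12] addr=0x32 blk=3 s=1: VC-HIT | VC [5, 11, 15]
  [13] addr=0xf6 blk=15 s=1: VC-HIT | VC [5, 11, 3]
  [14] addr=0x32 blk=3 s=1: VC-HIT | VC [5, 11, 15]
  [15] addr=0x35 blk=3 s=1: L1-HIT | VC [5, 11, 15]

SEQ = [MISS, MISS, MISS, VC-HIT, VC-HIT, VC-HIT, L1-HIT, MISS, VC-HIT, VC-HIT, VC-HIT, L1-HIT, VC-HIT, VC-HIT, VC-HIT, L1-HIT]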